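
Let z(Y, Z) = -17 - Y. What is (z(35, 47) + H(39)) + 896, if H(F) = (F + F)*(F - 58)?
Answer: -638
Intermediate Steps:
H(F) = 2*F*(-58 + F) (H(F) = (2*F)*(-58 + F) = 2*F*(-58 + F))
(z(35, 47) + H(39)) + 896 = ((-17 - 1*35) + 2*39*(-58 + 39)) + 896 = ((-17 - 35) + 2*39*(-19)) + 896 = (-52 - 1482) + 896 = -1534 + 896 = -638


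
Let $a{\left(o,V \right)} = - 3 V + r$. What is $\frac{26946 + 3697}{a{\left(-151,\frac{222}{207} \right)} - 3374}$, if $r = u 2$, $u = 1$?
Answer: $- \frac{704789}{77630} \approx -9.0788$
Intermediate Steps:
$r = 2$ ($r = 1 \cdot 2 = 2$)
$a{\left(o,V \right)} = 2 - 3 V$ ($a{\left(o,V \right)} = - 3 V + 2 = 2 - 3 V$)
$\frac{26946 + 3697}{a{\left(-151,\frac{222}{207} \right)} - 3374} = \frac{26946 + 3697}{\left(2 - 3 \cdot \frac{222}{207}\right) - 3374} = \frac{30643}{\left(2 - 3 \cdot 222 \cdot \frac{1}{207}\right) - 3374} = \frac{30643}{\left(2 - \frac{74}{23}\right) - 3374} = \frac{30643}{- \frac{28}{23} - 3374} = \frac{30643}{- \frac{77630}{23}} = 30643 \left(- \frac{23}{77630}\right) = - \frac{704789}{77630}$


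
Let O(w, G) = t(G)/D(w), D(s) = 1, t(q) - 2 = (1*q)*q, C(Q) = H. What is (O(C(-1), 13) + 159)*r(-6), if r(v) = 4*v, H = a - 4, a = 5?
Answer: -7920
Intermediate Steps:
H = 1 (H = 5 - 4 = 1)
C(Q) = 1
t(q) = 2 + q**2 (t(q) = 2 + (1*q)*q = 2 + q*q = 2 + q**2)
O(w, G) = 2 + G**2 (O(w, G) = (2 + G**2)/1 = (2 + G**2)*1 = 2 + G**2)
(O(C(-1), 13) + 159)*r(-6) = ((2 + 13**2) + 159)*(4*(-6)) = ((2 + 169) + 159)*(-24) = (171 + 159)*(-24) = 330*(-24) = -7920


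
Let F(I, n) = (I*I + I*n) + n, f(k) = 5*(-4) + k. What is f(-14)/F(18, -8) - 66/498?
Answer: -2357/7138 ≈ -0.33020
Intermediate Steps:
f(k) = -20 + k
F(I, n) = n + I² + I*n (F(I, n) = (I² + I*n) + n = n + I² + I*n)
f(-14)/F(18, -8) - 66/498 = (-20 - 14)/(-8 + 18² + 18*(-8)) - 66/498 = -34/(-8 + 324 - 144) - 66*1/498 = -34/172 - 11/83 = -34*1/172 - 11/83 = -17/86 - 11/83 = -2357/7138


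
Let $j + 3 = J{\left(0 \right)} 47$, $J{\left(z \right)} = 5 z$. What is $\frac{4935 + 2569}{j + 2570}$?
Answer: $\frac{7504}{2567} \approx 2.9233$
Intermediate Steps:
$j = -3$ ($j = -3 + 5 \cdot 0 \cdot 47 = -3 + 0 \cdot 47 = -3 + 0 = -3$)
$\frac{4935 + 2569}{j + 2570} = \frac{4935 + 2569}{-3 + 2570} = \frac{7504}{2567}$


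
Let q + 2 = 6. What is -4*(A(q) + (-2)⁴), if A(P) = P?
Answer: -80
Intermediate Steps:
q = 4 (q = -2 + 6 = 4)
-4*(A(q) + (-2)⁴) = -4*(4 + (-2)⁴) = -4*(4 + 16) = -4*20 = -80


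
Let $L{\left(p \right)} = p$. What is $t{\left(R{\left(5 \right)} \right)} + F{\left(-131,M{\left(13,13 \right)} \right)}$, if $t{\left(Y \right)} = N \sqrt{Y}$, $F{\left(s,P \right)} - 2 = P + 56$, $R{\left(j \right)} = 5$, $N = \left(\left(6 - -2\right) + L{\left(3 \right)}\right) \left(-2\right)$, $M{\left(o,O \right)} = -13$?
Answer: $45 - 22 \sqrt{5} \approx -4.1935$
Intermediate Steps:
$N = -22$ ($N = \left(\left(6 - -2\right) + 3\right) \left(-2\right) = \left(\left(6 + 2\right) + 3\right) \left(-2\right) = \left(8 + 3\right) \left(-2\right) = 11 \left(-2\right) = -22$)
$F{\left(s,P \right)} = 58 + P$ ($F{\left(s,P \right)} = 2 + \left(P + 56\right) = 2 + \left(56 + P\right) = 58 + P$)
$t{\left(Y \right)} = - 22 \sqrt{Y}$
$t{\left(R{\left(5 \right)} \right)} + F{\left(-131,M{\left(13,13 \right)} \right)} = - 22 \sqrt{5} + \left(58 - 13\right) = - 22 \sqrt{5} + 45 = 45 - 22 \sqrt{5}$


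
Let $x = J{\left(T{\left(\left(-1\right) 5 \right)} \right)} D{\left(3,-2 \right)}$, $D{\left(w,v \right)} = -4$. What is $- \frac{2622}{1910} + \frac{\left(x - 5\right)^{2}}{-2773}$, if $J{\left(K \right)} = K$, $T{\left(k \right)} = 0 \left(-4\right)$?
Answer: $- \frac{3659278}{2648215} \approx -1.3818$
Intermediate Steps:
$T{\left(k \right)} = 0$
$x = 0$ ($x = 0 \left(-4\right) = 0$)
$- \frac{2622}{1910} + \frac{\left(x - 5\right)^{2}}{-2773} = - \frac{2622}{1910} + \frac{\left(0 - 5\right)^{2}}{-2773} = \left(-2622\right) \frac{1}{1910} + \left(-5\right)^{2} \left(- \frac{1}{2773}\right) = - \frac{1311}{955} + 25 \left(- \frac{1}{2773}\right) = - \frac{1311}{955} - \frac{25}{2773} = - \frac{3659278}{2648215}$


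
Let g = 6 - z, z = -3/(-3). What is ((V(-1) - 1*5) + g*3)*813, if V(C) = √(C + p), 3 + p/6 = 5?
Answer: 8130 + 813*√11 ≈ 10826.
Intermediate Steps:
p = 12 (p = -18 + 6*5 = -18 + 30 = 12)
z = 1 (z = -3*(-⅓) = 1)
g = 5 (g = 6 - 1*1 = 6 - 1 = 5)
V(C) = √(12 + C) (V(C) = √(C + 12) = √(12 + C))
((V(-1) - 1*5) + g*3)*813 = ((√(12 - 1) - 1*5) + 5*3)*813 = ((√11 - 5) + 15)*813 = ((-5 + √11) + 15)*813 = (10 + √11)*813 = 8130 + 813*√11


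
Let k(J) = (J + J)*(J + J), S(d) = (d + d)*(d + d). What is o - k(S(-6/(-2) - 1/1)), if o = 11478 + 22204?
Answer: 32658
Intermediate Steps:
S(d) = 4*d² (S(d) = (2*d)*(2*d) = 4*d²)
o = 33682
k(J) = 4*J² (k(J) = (2*J)*(2*J) = 4*J²)
o - k(S(-6/(-2) - 1/1)) = 33682 - 4*(4*(-6/(-2) - 1/1)²)² = 33682 - 4*(4*(-6*(-½) - 1*1)²)² = 33682 - 4*(4*(3 - 1)²)² = 33682 - 4*(4*2²)² = 33682 - 4*(4*4)² = 33682 - 4*16² = 33682 - 4*256 = 33682 - 1*1024 = 33682 - 1024 = 32658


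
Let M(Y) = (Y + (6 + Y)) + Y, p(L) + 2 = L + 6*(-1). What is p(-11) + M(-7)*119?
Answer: -1804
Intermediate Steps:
p(L) = -8 + L (p(L) = -2 + (L + 6*(-1)) = -2 + (L - 6) = -2 + (-6 + L) = -8 + L)
M(Y) = 6 + 3*Y (M(Y) = (6 + 2*Y) + Y = 6 + 3*Y)
p(-11) + M(-7)*119 = (-8 - 11) + (6 + 3*(-7))*119 = -19 + (6 - 21)*119 = -19 - 15*119 = -19 - 1785 = -1804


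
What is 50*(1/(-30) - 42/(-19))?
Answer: 6205/57 ≈ 108.86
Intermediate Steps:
50*(1/(-30) - 42/(-19)) = 50*(-1/30 - 42*(-1/19)) = 50*(-1/30 + 42/19) = 50*(1241/570) = 6205/57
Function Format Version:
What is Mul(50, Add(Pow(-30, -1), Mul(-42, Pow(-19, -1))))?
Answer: Rational(6205, 57) ≈ 108.86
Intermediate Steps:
Mul(50, Add(Pow(-30, -1), Mul(-42, Pow(-19, -1)))) = Mul(50, Add(Rational(-1, 30), Mul(-42, Rational(-1, 19)))) = Mul(50, Add(Rational(-1, 30), Rational(42, 19))) = Mul(50, Rational(1241, 570)) = Rational(6205, 57)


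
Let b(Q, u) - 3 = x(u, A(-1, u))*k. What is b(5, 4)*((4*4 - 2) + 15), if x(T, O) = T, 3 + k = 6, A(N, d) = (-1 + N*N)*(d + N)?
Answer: 435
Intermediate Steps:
A(N, d) = (-1 + N²)*(N + d)
k = 3 (k = -3 + 6 = 3)
b(Q, u) = 3 + 3*u (b(Q, u) = 3 + u*3 = 3 + 3*u)
b(5, 4)*((4*4 - 2) + 15) = (3 + 3*4)*((4*4 - 2) + 15) = (3 + 12)*((16 - 2) + 15) = 15*(14 + 15) = 15*29 = 435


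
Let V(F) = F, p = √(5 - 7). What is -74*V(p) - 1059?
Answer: -1059 - 74*I*√2 ≈ -1059.0 - 104.65*I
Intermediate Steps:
p = I*√2 (p = √(-2) = I*√2 ≈ 1.4142*I)
-74*V(p) - 1059 = -74*I*√2 - 1059 = -1059 - 74*I*√2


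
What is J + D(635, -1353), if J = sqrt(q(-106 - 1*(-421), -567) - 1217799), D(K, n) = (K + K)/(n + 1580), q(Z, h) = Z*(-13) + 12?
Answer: 1270/227 + I*sqrt(1221882) ≈ 5.5947 + 1105.4*I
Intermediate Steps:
q(Z, h) = 12 - 13*Z (q(Z, h) = -13*Z + 12 = 12 - 13*Z)
D(K, n) = 2*K/(1580 + n) (D(K, n) = (2*K)/(1580 + n) = 2*K/(1580 + n))
J = I*sqrt(1221882) (J = sqrt((12 - 13*(-106 - 1*(-421))) - 1217799) = sqrt((12 - 13*(-106 + 421)) - 1217799) = sqrt((12 - 13*315) - 1217799) = sqrt((12 - 4095) - 1217799) = sqrt(-4083 - 1217799) = sqrt(-1221882) = I*sqrt(1221882) ≈ 1105.4*I)
J + D(635, -1353) = I*sqrt(1221882) + 2*635/(1580 - 1353) = I*sqrt(1221882) + 2*635/227 = I*sqrt(1221882) + 2*635*(1/227) = I*sqrt(1221882) + 1270/227 = 1270/227 + I*sqrt(1221882)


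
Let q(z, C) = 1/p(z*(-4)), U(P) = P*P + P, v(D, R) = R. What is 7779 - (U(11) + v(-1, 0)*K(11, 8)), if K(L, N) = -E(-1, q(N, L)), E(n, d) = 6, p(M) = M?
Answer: 7647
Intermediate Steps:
U(P) = P + P² (U(P) = P² + P = P + P²)
q(z, C) = -1/(4*z) (q(z, C) = 1/(z*(-4)) = 1/(-4*z) = -1/(4*z))
K(L, N) = -6 (K(L, N) = -1*6 = -6)
7779 - (U(11) + v(-1, 0)*K(11, 8)) = 7779 - (11*(1 + 11) + 0*(-6)) = 7779 - (11*12 + 0) = 7779 - (132 + 0) = 7779 - 1*132 = 7779 - 132 = 7647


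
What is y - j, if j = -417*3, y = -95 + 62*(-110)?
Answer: -5664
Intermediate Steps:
y = -6915 (y = -95 - 6820 = -6915)
j = -1251
y - j = -6915 - 1*(-1251) = -6915 + 1251 = -5664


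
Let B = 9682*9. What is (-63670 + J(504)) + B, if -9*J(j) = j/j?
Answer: 211211/9 ≈ 23468.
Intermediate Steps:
J(j) = -1/9 (J(j) = -j/(9*j) = -1/9*1 = -1/9)
B = 87138
(-63670 + J(504)) + B = (-63670 - 1/9) + 87138 = -573031/9 + 87138 = 211211/9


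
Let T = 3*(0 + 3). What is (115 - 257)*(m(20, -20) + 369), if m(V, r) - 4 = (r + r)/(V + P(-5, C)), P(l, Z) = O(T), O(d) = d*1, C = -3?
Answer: -1530334/29 ≈ -52770.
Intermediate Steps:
T = 9 (T = 3*3 = 9)
O(d) = d
P(l, Z) = 9
m(V, r) = 4 + 2*r/(9 + V) (m(V, r) = 4 + (r + r)/(V + 9) = 4 + (2*r)/(9 + V) = 4 + 2*r/(9 + V))
(115 - 257)*(m(20, -20) + 369) = (115 - 257)*(2*(18 - 20 + 2*20)/(9 + 20) + 369) = -142*(2*(18 - 20 + 40)/29 + 369) = -142*(2*(1/29)*38 + 369) = -142*(76/29 + 369) = -142*10777/29 = -1530334/29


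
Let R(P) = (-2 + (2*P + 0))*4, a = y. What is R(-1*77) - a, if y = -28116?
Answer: 27492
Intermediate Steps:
a = -28116
R(P) = -8 + 8*P (R(P) = (-2 + 2*P)*4 = -8 + 8*P)
R(-1*77) - a = (-8 + 8*(-1*77)) - 1*(-28116) = (-8 + 8*(-77)) + 28116 = (-8 - 616) + 28116 = -624 + 28116 = 27492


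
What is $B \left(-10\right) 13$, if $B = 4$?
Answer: $-520$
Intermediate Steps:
$B \left(-10\right) 13 = 4 \left(-10\right) 13 = \left(-40\right) 13 = -520$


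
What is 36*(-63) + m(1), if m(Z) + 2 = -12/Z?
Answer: -2282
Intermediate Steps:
m(Z) = -2 - 12/Z
36*(-63) + m(1) = 36*(-63) + (-2 - 12/1) = -2268 + (-2 - 12*1) = -2268 + (-2 - 12) = -2268 - 14 = -2282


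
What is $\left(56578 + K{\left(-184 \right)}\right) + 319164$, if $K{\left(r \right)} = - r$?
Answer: $375926$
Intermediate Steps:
$\left(56578 + K{\left(-184 \right)}\right) + 319164 = \left(56578 - -184\right) + 319164 = \left(56578 + 184\right) + 319164 = 56762 + 319164 = 375926$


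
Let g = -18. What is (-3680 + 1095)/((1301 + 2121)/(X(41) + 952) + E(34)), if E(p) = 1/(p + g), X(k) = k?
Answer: -8214096/11149 ≈ -736.76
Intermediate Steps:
E(p) = 1/(-18 + p) (E(p) = 1/(p - 18) = 1/(-18 + p))
(-3680 + 1095)/((1301 + 2121)/(X(41) + 952) + E(34)) = (-3680 + 1095)/((1301 + 2121)/(41 + 952) + 1/(-18 + 34)) = -2585/(3422/993 + 1/16) = -2585/55745/15888 = -2585*15888/55745 = -8214096/11149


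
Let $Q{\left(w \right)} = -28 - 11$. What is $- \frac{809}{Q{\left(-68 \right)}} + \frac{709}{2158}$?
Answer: $\frac{136421}{6474} \approx 21.072$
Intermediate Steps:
$Q{\left(w \right)} = -39$ ($Q{\left(w \right)} = -28 - 11 = -39$)
$- \frac{809}{Q{\left(-68 \right)}} + \frac{709}{2158} = - \frac{809}{-39} + \frac{709}{2158} = \left(-809\right) \left(- \frac{1}{39}\right) + 709 \cdot \frac{1}{2158} = \frac{809}{39} + \frac{709}{2158} = \frac{136421}{6474}$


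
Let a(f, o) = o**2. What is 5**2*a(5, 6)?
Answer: 900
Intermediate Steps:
5**2*a(5, 6) = 5**2*6**2 = 25*36 = 900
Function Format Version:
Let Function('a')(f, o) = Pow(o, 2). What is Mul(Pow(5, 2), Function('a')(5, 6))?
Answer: 900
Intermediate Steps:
Mul(Pow(5, 2), Function('a')(5, 6)) = Mul(Pow(5, 2), Pow(6, 2)) = Mul(25, 36) = 900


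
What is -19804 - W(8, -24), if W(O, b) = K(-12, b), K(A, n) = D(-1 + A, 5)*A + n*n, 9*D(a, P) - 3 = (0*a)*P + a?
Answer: -61180/3 ≈ -20393.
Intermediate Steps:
D(a, P) = 1/3 + a/9 (D(a, P) = 1/3 + ((0*a)*P + a)/9 = 1/3 + (0*P + a)/9 = 1/3 + (0 + a)/9 = 1/3 + a/9)
K(A, n) = n**2 + A*(2/9 + A/9) (K(A, n) = (1/3 + (-1 + A)/9)*A + n*n = (1/3 + (-1/9 + A/9))*A + n**2 = (2/9 + A/9)*A + n**2 = A*(2/9 + A/9) + n**2 = n**2 + A*(2/9 + A/9))
W(O, b) = 40/3 + b**2 (W(O, b) = b**2 + (1/9)*(-12)*(2 - 12) = b**2 + (1/9)*(-12)*(-10) = b**2 + 40/3 = 40/3 + b**2)
-19804 - W(8, -24) = -19804 - (40/3 + (-24)**2) = -19804 - (40/3 + 576) = -19804 - 1*1768/3 = -19804 - 1768/3 = -61180/3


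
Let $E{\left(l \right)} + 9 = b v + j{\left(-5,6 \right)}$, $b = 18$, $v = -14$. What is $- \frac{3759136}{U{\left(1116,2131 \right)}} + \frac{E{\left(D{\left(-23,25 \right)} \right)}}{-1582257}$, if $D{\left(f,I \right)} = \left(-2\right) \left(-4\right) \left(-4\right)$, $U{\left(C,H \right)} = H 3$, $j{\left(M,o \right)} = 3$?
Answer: $- \frac{1982639200186}{3371789667} \approx -588.01$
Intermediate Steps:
$U{\left(C,H \right)} = 3 H$
$D{\left(f,I \right)} = -32$ ($D{\left(f,I \right)} = 8 \left(-4\right) = -32$)
$E{\left(l \right)} = -258$ ($E{\left(l \right)} = -9 + \left(18 \left(-14\right) + 3\right) = -9 + \left(-252 + 3\right) = -9 - 249 = -258$)
$- \frac{3759136}{U{\left(1116,2131 \right)}} + \frac{E{\left(D{\left(-23,25 \right)} \right)}}{-1582257} = - \frac{3759136}{3 \cdot 2131} - \frac{258}{-1582257} = - \frac{3759136}{6393} - - \frac{86}{527419} = \left(-3759136\right) \frac{1}{6393} + \frac{86}{527419} = - \frac{3759136}{6393} + \frac{86}{527419} = - \frac{1982639200186}{3371789667}$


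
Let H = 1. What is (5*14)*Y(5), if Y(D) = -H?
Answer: -70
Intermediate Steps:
Y(D) = -1 (Y(D) = -1*1 = -1)
(5*14)*Y(5) = (5*14)*(-1) = 70*(-1) = -70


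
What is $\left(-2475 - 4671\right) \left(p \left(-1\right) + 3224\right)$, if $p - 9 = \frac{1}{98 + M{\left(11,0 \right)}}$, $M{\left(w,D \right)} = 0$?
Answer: $- \frac{1125741537}{49} \approx -2.2974 \cdot 10^{7}$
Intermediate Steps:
$p = \frac{883}{98}$ ($p = 9 + \frac{1}{98 + 0} = 9 + \frac{1}{98} = \frac{883}{98} \approx 9.0102$)
$\left(-2475 - 4671\right) \left(p \left(-1\right) + 3224\right) = \left(-2475 - 4671\right) \left(\frac{883}{98} \left(-1\right) + 3224\right) = - 7146 \left(- \frac{883}{98} + 3224\right) = \left(-7146\right) \frac{315069}{98} = - \frac{1125741537}{49}$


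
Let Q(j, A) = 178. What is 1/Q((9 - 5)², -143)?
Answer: 1/178 ≈ 0.0056180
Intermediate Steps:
1/Q((9 - 5)², -143) = 1/178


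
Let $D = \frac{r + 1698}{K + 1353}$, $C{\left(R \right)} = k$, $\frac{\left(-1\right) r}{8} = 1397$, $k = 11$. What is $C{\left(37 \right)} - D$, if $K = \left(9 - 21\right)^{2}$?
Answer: $\frac{25945}{1497} \approx 17.331$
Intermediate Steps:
$r = -11176$ ($r = \left(-8\right) 1397 = -11176$)
$C{\left(R \right)} = 11$
$K = 144$ ($K = \left(-12\right)^{2} = 144$)
$D = - \frac{9478}{1497}$ ($D = \frac{-11176 + 1698}{144 + 1353} = - \frac{9478}{1497} \approx -6.3313$)
$C{\left(37 \right)} - D = 11 - - \frac{9478}{1497} = 11 + \frac{9478}{1497} = \frac{25945}{1497}$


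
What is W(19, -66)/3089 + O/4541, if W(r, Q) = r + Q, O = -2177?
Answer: -6938180/14027149 ≈ -0.49463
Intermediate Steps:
W(r, Q) = Q + r
W(19, -66)/3089 + O/4541 = (-66 + 19)/3089 - 2177/4541 = -47*1/3089 - 2177*1/4541 = -47/3089 - 2177/4541 = -6938180/14027149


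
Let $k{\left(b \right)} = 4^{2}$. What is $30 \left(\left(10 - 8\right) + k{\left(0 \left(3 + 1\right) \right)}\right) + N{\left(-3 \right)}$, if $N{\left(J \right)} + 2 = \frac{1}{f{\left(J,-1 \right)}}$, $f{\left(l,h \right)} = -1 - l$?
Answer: $\frac{1077}{2} \approx 538.5$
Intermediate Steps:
$k{\left(b \right)} = 16$
$N{\left(J \right)} = -2 + \frac{1}{-1 - J}$
$30 \left(\left(10 - 8\right) + k{\left(0 \left(3 + 1\right) \right)}\right) + N{\left(-3 \right)} = 30 \left(\left(10 - 8\right) + 16\right) + \frac{-3 - -6}{1 - 3} = 30 \left(2 + 16\right) + \frac{-3 + 6}{-2} = 30 \cdot 18 - \frac{3}{2} = 540 - \frac{3}{2} = \frac{1077}{2}$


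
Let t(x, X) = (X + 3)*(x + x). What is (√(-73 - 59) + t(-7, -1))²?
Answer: 652 - 112*I*√33 ≈ 652.0 - 643.39*I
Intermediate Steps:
t(x, X) = 2*x*(3 + X) (t(x, X) = (3 + X)*(2*x) = 2*x*(3 + X))
(√(-73 - 59) + t(-7, -1))² = (√(-73 - 59) + 2*(-7)*(3 - 1))² = (√(-132) + 2*(-7)*2)² = (2*I*√33 - 28)² = (-28 + 2*I*√33)²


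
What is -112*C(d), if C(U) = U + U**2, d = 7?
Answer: -6272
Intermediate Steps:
-112*C(d) = -784*(1 + 7) = -784*8 = -112*56 = -6272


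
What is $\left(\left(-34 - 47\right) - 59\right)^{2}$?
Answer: $19600$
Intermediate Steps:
$\left(\left(-34 - 47\right) - 59\right)^{2} = \left(-81 - 59\right)^{2} = \left(-140\right)^{2} = 19600$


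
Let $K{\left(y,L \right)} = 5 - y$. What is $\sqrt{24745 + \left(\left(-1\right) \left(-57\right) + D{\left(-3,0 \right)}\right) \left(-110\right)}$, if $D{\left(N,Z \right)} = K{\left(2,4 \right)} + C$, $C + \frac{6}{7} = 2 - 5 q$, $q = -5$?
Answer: $\frac{\sqrt{748195}}{7} \approx 123.57$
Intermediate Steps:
$C = \frac{183}{7}$ ($C = - \frac{6}{7} + \left(2 - -25\right) = - \frac{6}{7} + \left(2 + 25\right) = - \frac{6}{7} + 27 = \frac{183}{7} \approx 26.143$)
$D{\left(N,Z \right)} = \frac{204}{7}$ ($D{\left(N,Z \right)} = \left(5 - 2\right) + \frac{183}{7} = 3 + \frac{183}{7} = \frac{204}{7}$)
$\sqrt{24745 + \left(\left(-1\right) \left(-57\right) + D{\left(-3,0 \right)}\right) \left(-110\right)} = \sqrt{24745 + \left(\left(-1\right) \left(-57\right) + \frac{204}{7}\right) \left(-110\right)} = \sqrt{24745 + \left(57 + \frac{204}{7}\right) \left(-110\right)} = \sqrt{24745 + \frac{603}{7} \left(-110\right)} = \sqrt{24745 - \frac{66330}{7}} = \sqrt{\frac{106885}{7}} = \frac{\sqrt{748195}}{7}$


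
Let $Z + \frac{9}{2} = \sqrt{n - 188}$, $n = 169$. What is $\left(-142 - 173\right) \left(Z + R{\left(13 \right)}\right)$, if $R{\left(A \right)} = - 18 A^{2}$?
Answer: $\frac{1919295}{2} - 315 i \sqrt{19} \approx 9.5965 \cdot 10^{5} - 1373.1 i$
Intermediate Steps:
$Z = - \frac{9}{2} + i \sqrt{19}$ ($Z = - \frac{9}{2} + \sqrt{169 - 188} = - \frac{9}{2} + \sqrt{-19} = - \frac{9}{2} + i \sqrt{19} \approx -4.5 + 4.3589 i$)
$\left(-142 - 173\right) \left(Z + R{\left(13 \right)}\right) = \left(-142 - 173\right) \left(\left(- \frac{9}{2} + i \sqrt{19}\right) - 18 \cdot 13^{2}\right) = - 315 \left(\left(- \frac{9}{2} + i \sqrt{19}\right) - 3042\right) = - 315 \left(- \frac{6093}{2} + i \sqrt{19}\right) = \frac{1919295}{2} - 315 i \sqrt{19}$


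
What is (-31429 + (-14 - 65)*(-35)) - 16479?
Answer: -45143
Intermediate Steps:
(-31429 + (-14 - 65)*(-35)) - 16479 = (-31429 - 79*(-35)) - 16479 = (-31429 + 2765) - 16479 = -28664 - 16479 = -45143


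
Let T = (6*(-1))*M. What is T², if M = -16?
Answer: 9216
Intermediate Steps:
T = 96 (T = (6*(-1))*(-16) = -6*(-16) = 96)
T² = 96² = 9216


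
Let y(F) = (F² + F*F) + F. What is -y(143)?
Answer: -41041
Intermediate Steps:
y(F) = F + 2*F² (y(F) = (F² + F²) + F = 2*F² + F = F + 2*F²)
-y(143) = -143*(1 + 2*143) = -143*(1 + 286) = -143*287 = -1*41041 = -41041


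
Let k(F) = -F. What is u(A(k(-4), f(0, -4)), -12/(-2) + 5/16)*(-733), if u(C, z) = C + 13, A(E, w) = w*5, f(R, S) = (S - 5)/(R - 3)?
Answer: -20524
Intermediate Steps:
f(R, S) = (-5 + S)/(-3 + R)
A(E, w) = 5*w
u(C, z) = 13 + C
u(A(k(-4), f(0, -4)), -12/(-2) + 5/16)*(-733) = (13 + 5*((-5 - 4)/(-3 + 0)))*(-733) = (13 + 5*(-9/(-3)))*(-733) = (13 + 5*(-1/3*(-9)))*(-733) = (13 + 5*3)*(-733) = (13 + 15)*(-733) = 28*(-733) = -20524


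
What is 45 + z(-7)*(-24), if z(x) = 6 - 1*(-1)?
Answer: -123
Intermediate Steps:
z(x) = 7 (z(x) = 6 + 1 = 7)
45 + z(-7)*(-24) = 45 + 7*(-24) = 45 - 168 = -123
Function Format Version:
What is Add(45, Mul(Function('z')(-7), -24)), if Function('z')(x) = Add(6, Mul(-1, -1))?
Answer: -123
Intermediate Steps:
Function('z')(x) = 7 (Function('z')(x) = Add(6, 1) = 7)
Add(45, Mul(Function('z')(-7), -24)) = Add(45, Mul(7, -24)) = Add(45, -168) = -123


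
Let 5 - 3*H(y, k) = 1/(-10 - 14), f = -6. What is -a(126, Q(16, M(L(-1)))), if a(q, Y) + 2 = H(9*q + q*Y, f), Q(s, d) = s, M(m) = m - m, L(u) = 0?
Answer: 23/72 ≈ 0.31944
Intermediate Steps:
M(m) = 0
H(y, k) = 121/72 (H(y, k) = 5/3 - 1/(3*(-10 - 14)) = 5/3 - ⅓/(-24) = 5/3 - ⅓*(-1/24) = 5/3 + 1/72 = 121/72)
a(q, Y) = -23/72 (a(q, Y) = -2 + 121/72 = -23/72)
-a(126, Q(16, M(L(-1)))) = -1*(-23/72) = 23/72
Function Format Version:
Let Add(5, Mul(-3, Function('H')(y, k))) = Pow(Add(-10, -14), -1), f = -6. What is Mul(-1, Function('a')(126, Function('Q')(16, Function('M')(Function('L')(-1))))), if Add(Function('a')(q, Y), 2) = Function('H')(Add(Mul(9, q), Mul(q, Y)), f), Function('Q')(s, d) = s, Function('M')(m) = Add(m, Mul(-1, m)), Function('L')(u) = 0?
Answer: Rational(23, 72) ≈ 0.31944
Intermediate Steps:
Function('M')(m) = 0
Function('H')(y, k) = Rational(121, 72) (Function('H')(y, k) = Add(Rational(5, 3), Mul(Rational(-1, 3), Pow(Add(-10, -14), -1))) = Add(Rational(5, 3), Mul(Rational(-1, 3), Pow(-24, -1))) = Add(Rational(5, 3), Mul(Rational(-1, 3), Rational(-1, 24))) = Add(Rational(5, 3), Rational(1, 72)) = Rational(121, 72))
Function('a')(q, Y) = Rational(-23, 72) (Function('a')(q, Y) = Add(-2, Rational(121, 72)) = Rational(-23, 72))
Mul(-1, Function('a')(126, Function('Q')(16, Function('M')(Function('L')(-1))))) = Mul(-1, Rational(-23, 72)) = Rational(23, 72)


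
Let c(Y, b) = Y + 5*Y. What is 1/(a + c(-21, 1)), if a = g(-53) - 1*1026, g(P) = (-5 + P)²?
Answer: 1/2212 ≈ 0.00045208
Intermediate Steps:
c(Y, b) = 6*Y
a = 2338 (a = (-5 - 53)² - 1*1026 = (-58)² - 1026 = 3364 - 1026 = 2338)
1/(a + c(-21, 1)) = 1/(2338 + 6*(-21)) = 1/(2338 - 126) = 1/2212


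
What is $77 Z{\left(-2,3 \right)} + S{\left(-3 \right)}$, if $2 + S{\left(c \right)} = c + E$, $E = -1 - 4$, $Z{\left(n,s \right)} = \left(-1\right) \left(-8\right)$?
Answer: $606$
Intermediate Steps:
$Z{\left(n,s \right)} = 8$
$E = -5$ ($E = -1 - 4 = -5$)
$S{\left(c \right)} = -7 + c$ ($S{\left(c \right)} = -2 + \left(c - 5\right) = -2 + \left(-5 + c\right) = -7 + c$)
$77 Z{\left(-2,3 \right)} + S{\left(-3 \right)} = 77 \cdot 8 - 10 = 616 - 10 = 606$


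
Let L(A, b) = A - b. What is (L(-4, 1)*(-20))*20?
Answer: 2000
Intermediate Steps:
(L(-4, 1)*(-20))*20 = ((-4 - 1*1)*(-20))*20 = ((-4 - 1)*(-20))*20 = -5*(-20)*20 = 100*20 = 2000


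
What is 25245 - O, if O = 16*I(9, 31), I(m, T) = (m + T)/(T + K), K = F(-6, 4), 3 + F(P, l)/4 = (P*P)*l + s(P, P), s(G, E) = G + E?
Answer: 13808375/547 ≈ 25244.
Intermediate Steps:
s(G, E) = E + G
F(P, l) = -12 + 8*P + 4*l*P² (F(P, l) = -12 + 4*((P*P)*l + (P + P)) = -12 + 4*(P²*l + 2*P) = -12 + 4*(l*P² + 2*P) = -12 + 4*(2*P + l*P²) = -12 + (8*P + 4*l*P²) = -12 + 8*P + 4*l*P²)
K = 516 (K = -12 + 8*(-6) + 4*4*(-6)² = -12 - 48 + 4*4*36 = -12 - 48 + 576 = 516)
I(m, T) = (T + m)/(516 + T) (I(m, T) = (m + T)/(T + 516) = (T + m)/(516 + T))
O = 640/547 (O = 16*((31 + 9)/(516 + 31)) = 16*(40/547) = 640/547 ≈ 1.1700)
25245 - O = 25245 - 1*640/547 = 25245 - 640/547 = 13808375/547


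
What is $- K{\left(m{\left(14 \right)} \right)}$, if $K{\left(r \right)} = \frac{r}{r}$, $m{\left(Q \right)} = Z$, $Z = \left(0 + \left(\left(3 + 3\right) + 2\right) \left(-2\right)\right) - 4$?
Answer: $-1$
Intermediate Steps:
$Z = -20$ ($Z = \left(0 + \left(6 + 2\right) \left(-2\right)\right) - 4 = \left(0 + 8 \left(-2\right)\right) - 4 = \left(0 - 16\right) - 4 = -16 - 4 = -20$)
$m{\left(Q \right)} = -20$
$K{\left(r \right)} = 1$
$- K{\left(m{\left(14 \right)} \right)} = \left(-1\right) 1 = -1$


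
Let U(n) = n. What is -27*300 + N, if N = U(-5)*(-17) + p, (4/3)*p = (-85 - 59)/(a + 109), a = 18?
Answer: -1018013/127 ≈ -8015.9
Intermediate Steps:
p = -108/127 (p = 3*((-85 - 59)/(18 + 109))/4 = 3*(-144/127)/4 = 3*(-144*1/127)/4 = (¾)*(-144/127) = -108/127 ≈ -0.85039)
N = 10687/127 (N = -5*(-17) - 108/127 = 85 - 108/127 = 10687/127 ≈ 84.150)
-27*300 + N = -27*300 + 10687/127 = -8100 + 10687/127 = -1018013/127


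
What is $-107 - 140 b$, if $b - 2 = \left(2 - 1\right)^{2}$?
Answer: $-527$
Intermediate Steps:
$b = 3$ ($b = 2 + \left(2 - 1\right)^{2} = 2 + 1^{2} = 2 + 1 = 3$)
$-107 - 140 b = -107 - 420 = -527$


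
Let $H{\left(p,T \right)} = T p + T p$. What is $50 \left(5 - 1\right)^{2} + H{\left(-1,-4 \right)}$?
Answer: $808$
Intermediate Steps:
$H{\left(p,T \right)} = 2 T p$
$50 \left(5 - 1\right)^{2} + H{\left(-1,-4 \right)} = 50 \left(5 - 1\right)^{2} + 2 \left(-4\right) \left(-1\right) = 50 \cdot 4^{2} + 8 = 50 \cdot 16 + 8 = 800 + 8 = 808$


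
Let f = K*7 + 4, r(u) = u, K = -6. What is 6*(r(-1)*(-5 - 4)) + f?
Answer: 16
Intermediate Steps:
f = -38 (f = -6*7 + 4 = -42 + 4 = -38)
6*(r(-1)*(-5 - 4)) + f = 6*(-(-5 - 4)) - 38 = 6*(-1*(-9)) - 38 = 6*9 - 38 = 54 - 38 = 16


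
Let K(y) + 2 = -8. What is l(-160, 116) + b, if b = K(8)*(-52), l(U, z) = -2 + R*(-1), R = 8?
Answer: 510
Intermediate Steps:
K(y) = -10 (K(y) = -2 - 8 = -10)
l(U, z) = -10 (l(U, z) = -2 + 8*(-1) = -2 - 8 = -10)
b = 520 (b = -10*(-52) = 520)
l(-160, 116) + b = -10 + 520 = 510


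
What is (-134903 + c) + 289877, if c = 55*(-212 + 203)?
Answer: 154479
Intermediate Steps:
c = -495 (c = 55*(-9) = -495)
(-134903 + c) + 289877 = (-134903 - 495) + 289877 = -135398 + 289877 = 154479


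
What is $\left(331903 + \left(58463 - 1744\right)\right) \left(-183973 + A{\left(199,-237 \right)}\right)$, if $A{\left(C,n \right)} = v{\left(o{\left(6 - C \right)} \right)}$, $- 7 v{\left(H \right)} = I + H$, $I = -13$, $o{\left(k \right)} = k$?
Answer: $- \frac{500391630310}{7} \approx -7.1485 \cdot 10^{10}$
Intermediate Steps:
$v{\left(H \right)} = \frac{13}{7} - \frac{H}{7}$ ($v{\left(H \right)} = - \frac{-13 + H}{7} = \frac{13}{7} - \frac{H}{7}$)
$A{\left(C,n \right)} = 1 + \frac{C}{7}$ ($A{\left(C,n \right)} = \frac{13}{7} - \frac{6 - C}{7} = \frac{13}{7} + \left(- \frac{6}{7} + \frac{C}{7}\right) = 1 + \frac{C}{7}$)
$\left(331903 + \left(58463 - 1744\right)\right) \left(-183973 + A{\left(199,-237 \right)}\right) = \left(331903 + \left(58463 - 1744\right)\right) \left(-183973 + \left(1 + \frac{1}{7} \cdot 199\right)\right) = \left(331903 + 56719\right) \left(-183973 + \left(1 + \frac{199}{7}\right)\right) = 388622 \left(-183973 + \frac{206}{7}\right) = 388622 \left(- \frac{1287605}{7}\right) = - \frac{500391630310}{7}$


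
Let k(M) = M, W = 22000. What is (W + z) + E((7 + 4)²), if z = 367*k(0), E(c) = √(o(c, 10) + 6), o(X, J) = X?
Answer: 22000 + √127 ≈ 22011.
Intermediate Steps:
E(c) = √(6 + c) (E(c) = √(c + 6) = √(6 + c))
z = 0 (z = 367*0 = 0)
(W + z) + E((7 + 4)²) = (22000 + 0) + √(6 + (7 + 4)²) = 22000 + √(6 + 11²) = 22000 + √(6 + 121) = 22000 + √127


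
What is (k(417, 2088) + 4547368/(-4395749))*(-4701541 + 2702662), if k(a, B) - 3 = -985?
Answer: 89046409661802/45317 ≈ 1.9650e+9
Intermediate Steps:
k(a, B) = -982 (k(a, B) = 3 - 985 = -982)
(k(417, 2088) + 4547368/(-4395749))*(-4701541 + 2702662) = (-982 + 4547368/(-4395749))*(-4701541 + 2702662) = (-982 + 4547368*(-1/4395749))*(-1998879) = (-982 - 4547368/4395749)*(-1998879) = -4321172886/4395749*(-1998879) = 89046409661802/45317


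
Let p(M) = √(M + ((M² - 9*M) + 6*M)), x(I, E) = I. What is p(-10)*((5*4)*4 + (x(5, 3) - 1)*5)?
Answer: 200*√30 ≈ 1095.4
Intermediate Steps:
p(M) = √(M² - 2*M) (p(M) = √(M + (M² - 3*M)) = √(M² - 2*M))
p(-10)*((5*4)*4 + (x(5, 3) - 1)*5) = √(-10*(-2 - 10))*((5*4)*4 + (5 - 1)*5) = √(-10*(-12))*(20*4 + 4*5) = √120*(80 + 20) = (2*√30)*100 = 200*√30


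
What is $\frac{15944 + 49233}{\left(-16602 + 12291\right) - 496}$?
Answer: $- \frac{65177}{4807} \approx -13.559$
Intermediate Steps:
$\frac{15944 + 49233}{\left(-16602 + 12291\right) - 496} = \frac{65177}{-4311 - 496} = \frac{65177}{-4807} = 65177 \left(- \frac{1}{4807}\right) = - \frac{65177}{4807}$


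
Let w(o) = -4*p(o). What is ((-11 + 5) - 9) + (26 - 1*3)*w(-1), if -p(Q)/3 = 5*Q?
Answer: -1395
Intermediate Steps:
p(Q) = -15*Q
w(o) = 60*o (w(o) = -(-60)*o = 60*o)
((-11 + 5) - 9) + (26 - 1*3)*w(-1) = ((-11 + 5) - 9) + (26 - 1*3)*(60*(-1)) = (-6 - 9) + (26 - 3)*(-60) = -15 + 23*(-60) = -15 - 1380 = -1395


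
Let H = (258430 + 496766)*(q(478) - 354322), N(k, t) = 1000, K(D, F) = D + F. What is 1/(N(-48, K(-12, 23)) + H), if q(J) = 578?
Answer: -1/267146052824 ≈ -3.7433e-12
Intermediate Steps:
H = -267146053824 (H = (258430 + 496766)*(578 - 354322) = 755196*(-353744) = -267146053824)
1/(N(-48, K(-12, 23)) + H) = 1/(1000 - 267146053824) = 1/(-267146052824) = -1/267146052824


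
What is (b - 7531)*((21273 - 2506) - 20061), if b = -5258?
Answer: 16548966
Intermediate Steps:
(b - 7531)*((21273 - 2506) - 20061) = (-5258 - 7531)*((21273 - 2506) - 20061) = -12789*(18767 - 20061) = -12789*(-1294) = 16548966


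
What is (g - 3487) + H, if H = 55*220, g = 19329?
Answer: 27942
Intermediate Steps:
H = 12100
(g - 3487) + H = (19329 - 3487) + 12100 = 15842 + 12100 = 27942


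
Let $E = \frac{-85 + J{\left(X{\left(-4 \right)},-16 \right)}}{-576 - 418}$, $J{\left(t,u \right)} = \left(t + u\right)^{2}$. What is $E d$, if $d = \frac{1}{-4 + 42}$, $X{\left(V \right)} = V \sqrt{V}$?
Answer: $- \frac{107}{37772} - \frac{64 i}{9443} \approx -0.0028328 - 0.0067775 i$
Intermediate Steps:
$X{\left(V \right)} = V^{\frac{3}{2}}$
$E = \frac{85}{994} - \frac{\left(-16 - 8 i\right)^{2}}{994}$ ($E = \frac{-85 + \left(\left(-4\right)^{\frac{3}{2}} - 16\right)^{2}}{-576 - 418} = \frac{-85 + \left(- 8 i - 16\right)^{2}}{-994} = \left(-85 + \left(-16 - 8 i\right)^{2}\right) \left(- \frac{1}{994}\right) = \frac{85}{994} - \frac{\left(-16 - 8 i\right)^{2}}{994} \approx -0.10765 - 0.25755 i$)
$d = \frac{1}{38} \approx 0.026316$
$E d = \left(- \frac{107}{994} - \frac{128 i}{497}\right) \frac{1}{38} = - \frac{107}{37772} - \frac{64 i}{9443}$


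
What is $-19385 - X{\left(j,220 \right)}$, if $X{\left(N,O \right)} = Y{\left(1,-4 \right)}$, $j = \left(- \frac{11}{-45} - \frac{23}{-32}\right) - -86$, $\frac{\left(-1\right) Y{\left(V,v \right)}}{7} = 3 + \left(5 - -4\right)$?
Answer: $-19301$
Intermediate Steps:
$Y{\left(V,v \right)} = -84$ ($Y{\left(V,v \right)} = - 7 \left(3 + \left(5 - -4\right)\right) = - 7 \left(3 + \left(5 + 4\right)\right) = - 7 \left(3 + 9\right) = \left(-7\right) 12 = -84$)
$j = \frac{125227}{1440}$ ($j = \left(\left(-11\right) \left(- \frac{1}{45}\right) - - \frac{23}{32}\right) + 86 = \left(\frac{11}{45} + \frac{23}{32}\right) + 86 = \frac{1387}{1440} + 86 = \frac{125227}{1440} \approx 86.963$)
$X{\left(N,O \right)} = -84$
$-19385 - X{\left(j,220 \right)} = -19385 - -84 = -19385 + 84 = -19301$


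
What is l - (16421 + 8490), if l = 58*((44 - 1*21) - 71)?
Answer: -27695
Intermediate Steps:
l = -2784 (l = 58*((44 - 21) - 71) = 58*(23 - 71) = 58*(-48) = -2784)
l - (16421 + 8490) = -2784 - (16421 + 8490) = -2784 - 1*24911 = -2784 - 24911 = -27695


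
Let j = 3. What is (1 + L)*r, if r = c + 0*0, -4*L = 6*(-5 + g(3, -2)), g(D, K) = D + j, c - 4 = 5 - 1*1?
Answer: -4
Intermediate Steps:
c = 8 (c = 4 + (5 - 1*1) = 4 + (5 - 1) = 4 + 4 = 8)
g(D, K) = 3 + D (g(D, K) = D + 3 = 3 + D)
L = -3/2 (L = -3*(-5 + (3 + 3))/2 = -3*(-5 + 6)/2 = -3/2 ≈ -1.5000)
r = 8 (r = 8 + 0*0 = 8 + 0 = 8)
(1 + L)*r = (1 - 3/2)*8 = -½*8 = -4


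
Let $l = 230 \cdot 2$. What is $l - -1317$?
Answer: $1777$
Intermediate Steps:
$l = 460$
$l - -1317 = 460 - -1317 = 460 + \left(-76 + 1393\right) = 460 + 1317 = 1777$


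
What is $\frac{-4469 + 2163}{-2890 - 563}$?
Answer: $\frac{2306}{3453} \approx 0.66782$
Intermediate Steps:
$\frac{-4469 + 2163}{-2890 - 563} = - \frac{2306}{-3453} = \left(-2306\right) \left(- \frac{1}{3453}\right) = \frac{2306}{3453}$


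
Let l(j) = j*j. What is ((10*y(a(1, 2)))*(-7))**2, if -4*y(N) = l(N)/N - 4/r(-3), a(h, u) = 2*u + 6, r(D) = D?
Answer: 354025/9 ≈ 39336.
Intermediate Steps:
l(j) = j**2
a(h, u) = 6 + 2*u
y(N) = -1/3 - N/4 (y(N) = -(N**2/N - 4/(-3))/4 = -(N - 4*(-1/3))/4 = -(N + 4/3)/4 = -(4/3 + N)/4 = -1/3 - N/4)
((10*y(a(1, 2)))*(-7))**2 = ((10*(-1/3 - (6 + 2*2)/4))*(-7))**2 = ((10*(-1/3 - (6 + 4)/4))*(-7))**2 = ((10*(-1/3 - 1/4*10))*(-7))**2 = ((10*(-1/3 - 5/2))*(-7))**2 = ((10*(-17/6))*(-7))**2 = (-85/3*(-7))**2 = (595/3)**2 = 354025/9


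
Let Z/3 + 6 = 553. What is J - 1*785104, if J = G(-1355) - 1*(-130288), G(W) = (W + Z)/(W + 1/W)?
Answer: -601129794373/918013 ≈ -6.5482e+5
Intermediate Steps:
Z = 1641 (Z = -18 + 3*553 = -18 + 1659 = 1641)
G(W) = (1641 + W)/(W + 1/W) (G(W) = (W + 1641)/(W + 1/W) = (1641 + W)/(W + 1/W))
J = 119605883979/918013 (J = -1355*(1641 - 1355)/(1 + (-1355)²) - 1*(-130288) = -1355*286/(1 + 1836025) + 130288 = -1355*286/1836026 + 130288 = -1355*1/1836026*286 + 130288 = -193765/918013 + 130288 = 119605883979/918013 ≈ 1.3029e+5)
J - 1*785104 = 119605883979/918013 - 1*785104 = 119605883979/918013 - 785104 = -601129794373/918013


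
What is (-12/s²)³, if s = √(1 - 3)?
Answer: 216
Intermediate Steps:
s = I*√2 (s = √(-2) = I*√2 ≈ 1.4142*I)
(-12/s²)³ = (-12/((I*√2)²))³ = (-12/(-2))³ = (-12*(-½))³ = 6³ = 216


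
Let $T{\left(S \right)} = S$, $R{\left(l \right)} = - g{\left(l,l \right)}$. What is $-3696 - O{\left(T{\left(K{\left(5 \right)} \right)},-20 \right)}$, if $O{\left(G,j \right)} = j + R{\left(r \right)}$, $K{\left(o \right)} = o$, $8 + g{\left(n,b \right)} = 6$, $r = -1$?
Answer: $-3678$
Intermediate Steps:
$g{\left(n,b \right)} = -2$ ($g{\left(n,b \right)} = -8 + 6 = -2$)
$R{\left(l \right)} = 2$ ($R{\left(l \right)} = \left(-1\right) \left(-2\right) = 2$)
$O{\left(G,j \right)} = 2 + j$ ($O{\left(G,j \right)} = j + 2 = 2 + j$)
$-3696 - O{\left(T{\left(K{\left(5 \right)} \right)},-20 \right)} = -3696 - \left(2 - 20\right) = -3696 - -18 = -3696 + 18 = -3678$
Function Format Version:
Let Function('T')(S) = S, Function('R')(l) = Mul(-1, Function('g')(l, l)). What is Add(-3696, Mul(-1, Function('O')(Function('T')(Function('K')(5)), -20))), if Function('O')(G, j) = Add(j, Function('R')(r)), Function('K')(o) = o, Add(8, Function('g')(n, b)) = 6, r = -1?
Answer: -3678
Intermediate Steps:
Function('g')(n, b) = -2 (Function('g')(n, b) = Add(-8, 6) = -2)
Function('R')(l) = 2 (Function('R')(l) = Mul(-1, -2) = 2)
Function('O')(G, j) = Add(2, j) (Function('O')(G, j) = Add(j, 2) = Add(2, j))
Add(-3696, Mul(-1, Function('O')(Function('T')(Function('K')(5)), -20))) = Add(-3696, Mul(-1, Add(2, -20))) = Add(-3696, Mul(-1, -18)) = Add(-3696, 18) = -3678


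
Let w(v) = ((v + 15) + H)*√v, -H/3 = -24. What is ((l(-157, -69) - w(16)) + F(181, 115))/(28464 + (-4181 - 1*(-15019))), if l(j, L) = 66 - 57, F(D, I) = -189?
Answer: -296/19651 ≈ -0.015063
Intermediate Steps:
H = 72 (H = -3*(-24) = 72)
l(j, L) = 9
w(v) = √v*(87 + v) (w(v) = ((v + 15) + 72)*√v = ((15 + v) + 72)*√v = (87 + v)*√v = √v*(87 + v))
((l(-157, -69) - w(16)) + F(181, 115))/(28464 + (-4181 - 1*(-15019))) = ((9 - √16*(87 + 16)) - 189)/(28464 + (-4181 - 1*(-15019))) = ((9 - 4*103) - 189)/(28464 + (-4181 + 15019)) = ((9 - 1*412) - 189)/(28464 + 10838) = ((9 - 412) - 189)/39302 = (-403 - 189)*(1/39302) = -592*1/39302 = -296/19651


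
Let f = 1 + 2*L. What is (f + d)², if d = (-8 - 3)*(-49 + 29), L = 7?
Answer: 55225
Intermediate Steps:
f = 15 (f = 1 + 2*7 = 1 + 14 = 15)
d = 220 (d = -11*(-20) = 220)
(f + d)² = (15 + 220)² = 235² = 55225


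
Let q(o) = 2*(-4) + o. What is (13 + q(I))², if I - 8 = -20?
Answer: 49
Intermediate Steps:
I = -12 (I = 8 - 20 = -12)
q(o) = -8 + o
(13 + q(I))² = (13 + (-8 - 12))² = (13 - 20)² = (-7)² = 49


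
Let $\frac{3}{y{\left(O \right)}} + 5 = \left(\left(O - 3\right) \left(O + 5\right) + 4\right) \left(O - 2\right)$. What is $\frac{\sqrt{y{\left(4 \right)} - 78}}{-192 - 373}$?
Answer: $- \frac{i \sqrt{3815}}{3955} \approx - 0.015617 i$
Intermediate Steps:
$y{\left(O \right)} = \frac{3}{-5 + \left(-2 + O\right) \left(4 + \left(-3 + O\right) \left(5 + O\right)\right)}$ ($y{\left(O \right)} = \frac{3}{-5 + \left(\left(O - 3\right) \left(O + 5\right) + 4\right) \left(O - 2\right)} = \frac{3}{-5 + \left(\left(-3 + O\right) \left(5 + O\right) + 4\right) \left(-2 + O\right)} = \frac{3}{-5 + \left(4 + \left(-3 + O\right) \left(5 + O\right)\right) \left(-2 + O\right)} = \frac{3}{-5 + \left(-2 + O\right) \left(4 + \left(-3 + O\right) \left(5 + O\right)\right)}$)
$\frac{\sqrt{y{\left(4 \right)} - 78}}{-192 - 373} = \frac{\sqrt{\frac{3}{17 + 4^{3} - 60} - 78}}{-192 - 373} = \frac{\sqrt{\frac{3}{17 + 64 - 60} - 78}}{-565} = - \frac{\sqrt{\frac{3}{21} - 78}}{565} = - \frac{\sqrt{3 \cdot \frac{1}{21} - 78}}{565} = - \frac{\sqrt{\frac{1}{7} - 78}}{565} = - \frac{\sqrt{- \frac{545}{7}}}{565} = - \frac{\frac{1}{7} i \sqrt{3815}}{565} = - \frac{i \sqrt{3815}}{3955}$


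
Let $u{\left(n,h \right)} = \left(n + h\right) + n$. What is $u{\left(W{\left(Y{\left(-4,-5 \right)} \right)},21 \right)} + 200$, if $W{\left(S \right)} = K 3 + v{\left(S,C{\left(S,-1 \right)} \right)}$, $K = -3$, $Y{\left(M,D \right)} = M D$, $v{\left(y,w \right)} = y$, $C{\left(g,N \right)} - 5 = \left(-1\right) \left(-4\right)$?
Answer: $243$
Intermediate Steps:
$C{\left(g,N \right)} = 9$ ($C{\left(g,N \right)} = 5 - -4 = 5 + 4 = 9$)
$Y{\left(M,D \right)} = D M$
$W{\left(S \right)} = -9 + S$ ($W{\left(S \right)} = \left(-3\right) 3 + S = -9 + S$)
$u{\left(n,h \right)} = h + 2 n$ ($u{\left(n,h \right)} = \left(h + n\right) + n = h + 2 n$)
$u{\left(W{\left(Y{\left(-4,-5 \right)} \right)},21 \right)} + 200 = \left(21 + 2 \left(-9 - -20\right)\right) + 200 = \left(21 + 2 \left(-9 + 20\right)\right) + 200 = \left(21 + 2 \cdot 11\right) + 200 = \left(21 + 22\right) + 200 = 43 + 200 = 243$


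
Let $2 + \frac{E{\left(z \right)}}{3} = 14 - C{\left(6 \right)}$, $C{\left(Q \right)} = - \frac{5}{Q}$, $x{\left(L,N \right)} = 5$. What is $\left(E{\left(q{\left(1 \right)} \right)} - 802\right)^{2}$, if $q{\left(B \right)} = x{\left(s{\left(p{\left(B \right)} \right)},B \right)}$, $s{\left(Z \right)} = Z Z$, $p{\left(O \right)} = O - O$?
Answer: $\frac{2331729}{4} \approx 5.8293 \cdot 10^{5}$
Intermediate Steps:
$p{\left(O \right)} = 0$
$s{\left(Z \right)} = Z^{2}$
$q{\left(B \right)} = 5$
$E{\left(z \right)} = \frac{77}{2}$ ($E{\left(z \right)} = -6 + 3 \left(14 - - \frac{5}{6}\right) = -6 + 3 \left(14 + \frac{5}{6}\right) = -6 + 3 \cdot \frac{89}{6} = -6 + \frac{89}{2} = \frac{77}{2}$)
$\left(E{\left(q{\left(1 \right)} \right)} - 802\right)^{2} = \left(\frac{77}{2} - 802\right)^{2} = \left(- \frac{1527}{2}\right)^{2} = \frac{2331729}{4}$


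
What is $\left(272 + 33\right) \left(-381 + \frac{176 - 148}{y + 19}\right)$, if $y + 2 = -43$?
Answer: $- \frac{1514935}{13} \approx -1.1653 \cdot 10^{5}$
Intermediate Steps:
$y = -45$ ($y = -2 - 43 = -45$)
$\left(272 + 33\right) \left(-381 + \frac{176 - 148}{y + 19}\right) = \left(272 + 33\right) \left(-381 + \frac{176 - 148}{-45 + 19}\right) = 305 \left(-381 + \frac{28}{-26}\right) = 305 \left(-381 + 28 \left(- \frac{1}{26}\right)\right) = 305 \left(-381 - \frac{14}{13}\right) = 305 \left(- \frac{4967}{13}\right) = - \frac{1514935}{13}$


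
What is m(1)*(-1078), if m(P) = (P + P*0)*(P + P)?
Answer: -2156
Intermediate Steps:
m(P) = 2*P² (m(P) = (P + 0)*(2*P) = P*(2*P) = 2*P²)
m(1)*(-1078) = (2*1²)*(-1078) = (2*1)*(-1078) = 2*(-1078) = -2156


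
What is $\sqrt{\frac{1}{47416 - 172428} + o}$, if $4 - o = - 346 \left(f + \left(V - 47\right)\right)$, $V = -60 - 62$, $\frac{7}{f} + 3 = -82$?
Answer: $\frac{9 i \sqrt{20386418454089645}}{5313010} \approx 241.86 i$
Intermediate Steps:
$f = - \frac{7}{85}$ ($f = \frac{7}{-3 - 82} = \frac{7}{-85} = 7 \left(- \frac{1}{85}\right) = - \frac{7}{85} \approx -0.082353$)
$V = -122$ ($V = -60 - 62 = -122$)
$o = - \frac{4972372}{85}$ ($o = 4 - - 346 \left(- \frac{7}{85} - 169\right) = 4 - \left(-346\right) \left(- \frac{14372}{85}\right) = 4 - \frac{4972712}{85} = - \frac{4972372}{85} \approx -58499.0$)
$\sqrt{\frac{1}{47416 - 172428} + o} = \sqrt{\frac{1}{47416 - 172428} - \frac{4972372}{85}} = \sqrt{\frac{1}{-125012} - \frac{4972372}{85}} = \sqrt{- \frac{1}{125012} - \frac{4972372}{85}} = \sqrt{- \frac{621606168549}{10626020}} = \frac{9 i \sqrt{20386418454089645}}{5313010}$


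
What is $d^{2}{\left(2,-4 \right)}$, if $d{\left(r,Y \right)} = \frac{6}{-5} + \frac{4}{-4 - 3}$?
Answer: $\frac{3844}{1225} \approx 3.138$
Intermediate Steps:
$d{\left(r,Y \right)} = - \frac{62}{35}$ ($d{\left(r,Y \right)} = 6 \left(- \frac{1}{5}\right) + \frac{4}{-4 - 3} = - \frac{6}{5} + \frac{4}{-7} = - \frac{6}{5} + 4 \left(- \frac{1}{7}\right) = - \frac{6}{5} - \frac{4}{7} = - \frac{62}{35}$)
$d^{2}{\left(2,-4 \right)} = \left(- \frac{62}{35}\right)^{2} = \frac{3844}{1225}$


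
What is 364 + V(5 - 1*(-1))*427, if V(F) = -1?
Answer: -63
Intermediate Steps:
364 + V(5 - 1*(-1))*427 = 364 - 1*427 = 364 - 427 = -63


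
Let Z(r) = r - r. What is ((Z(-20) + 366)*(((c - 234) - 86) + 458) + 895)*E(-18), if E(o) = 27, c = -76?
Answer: 636849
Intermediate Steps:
Z(r) = 0
((Z(-20) + 366)*(((c - 234) - 86) + 458) + 895)*E(-18) = ((0 + 366)*(((-76 - 234) - 86) + 458) + 895)*27 = (366*((-310 - 86) + 458) + 895)*27 = (366*(-396 + 458) + 895)*27 = (366*62 + 895)*27 = (22692 + 895)*27 = 23587*27 = 636849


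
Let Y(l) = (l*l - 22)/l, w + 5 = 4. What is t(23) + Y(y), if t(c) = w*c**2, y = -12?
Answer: -3235/6 ≈ -539.17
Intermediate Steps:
w = -1 (w = -5 + 4 = -1)
Y(l) = (-22 + l**2)/l (Y(l) = (l**2 - 22)/l = (-22 + l**2)/l)
t(c) = -c**2
t(23) + Y(y) = -1*23**2 + (-12 - 22/(-12)) = -1*529 + (-12 - 22*(-1/12)) = -529 + (-12 + 11/6) = -529 - 61/6 = -3235/6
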